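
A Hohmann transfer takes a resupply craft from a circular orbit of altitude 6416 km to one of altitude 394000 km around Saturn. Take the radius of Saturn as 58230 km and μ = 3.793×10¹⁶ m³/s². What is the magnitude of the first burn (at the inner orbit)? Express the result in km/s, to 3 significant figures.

r₁ = 58230 + 6416 = 64646 km = 6.4646×10⁷ m.
r₂ = 58230 + 394000 = 452230 km = 4.5223×10⁸ m.
Transfer ellipse a_t = (r₁ + r₂)/2 = 2.584×10⁸ m.
At r₁: circular v_c1 = √(μ/r₁) = 24220 m/s; transfer-perikrone v_p = √[μ(2/r₁ − 1/a_t)] = 32040 m/s.
Δv₁ = v_p − v_c1 = 7820 m/s.
= 7.820 km/s.

Δv ≈ 7.82 km/s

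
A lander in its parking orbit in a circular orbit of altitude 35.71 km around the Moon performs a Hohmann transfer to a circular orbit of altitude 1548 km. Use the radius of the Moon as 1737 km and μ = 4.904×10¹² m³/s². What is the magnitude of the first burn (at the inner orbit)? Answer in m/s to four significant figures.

r₁ = 1737 + 35.71 = 1772.7 km = 1.7727×10⁶ m.
r₂ = 1737 + 1548 = 3285.0 km = 3.2850×10⁶ m.
Transfer ellipse a_t = (r₁ + r₂)/2 = 2.529×10⁶ m.
At r₁: circular v_c1 = √(μ/r₁) = 1663 m/s; transfer-perilune v_p = √[μ(2/r₁ − 1/a_t)] = 1896 m/s.
Δv₁ = v_p − v_c1 = 232.4 m/s.

Δv ≈ 232.4 m/s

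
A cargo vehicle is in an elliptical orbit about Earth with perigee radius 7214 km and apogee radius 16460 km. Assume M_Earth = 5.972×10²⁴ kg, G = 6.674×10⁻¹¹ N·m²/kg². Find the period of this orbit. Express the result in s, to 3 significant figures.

T ≈ 12800 s

μ = GM = 6.674×10⁻¹¹ × 5.972×10²⁴ = 3.986×10¹⁴ m³/s².
Semi-major axis a = (r_p + r_a)/2 = (7214.0 + 16460)/2 = 11837 km = 1.184×10⁷ m.
By Kepler's third law T = 2π√(a³/μ) = 2π × 2.040×10³ = 1.282×10⁴ s.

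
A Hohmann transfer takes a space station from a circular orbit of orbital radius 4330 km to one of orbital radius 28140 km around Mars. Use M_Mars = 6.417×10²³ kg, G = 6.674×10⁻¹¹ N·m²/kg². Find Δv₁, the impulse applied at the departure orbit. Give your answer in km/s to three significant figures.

Δv ≈ 0.996 km/s

μ = GM = 6.674×10⁻¹¹ × 6.417×10²³ = 4.283×10¹³ m³/s².
r₁ = 4330 km = 4.330×10⁶ m.
r₂ = 28140 km = 2.814×10⁷ m.
Transfer ellipse a_t = (r₁ + r₂)/2 = 1.624×10⁷ m.
At r₁: circular v_c1 = √(μ/r₁) = 3145 m/s; transfer-periapsis v_p = √[μ(2/r₁ − 1/a_t)] = 4140 m/s.
Δv₁ = v_p − v_c1 = 995.5 m/s.
= 0.9955 km/s.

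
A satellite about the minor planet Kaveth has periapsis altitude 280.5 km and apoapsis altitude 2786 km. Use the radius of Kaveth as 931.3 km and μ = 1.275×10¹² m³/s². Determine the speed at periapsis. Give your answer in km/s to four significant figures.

r_p = 931.3 + 280.5 = 1211.8 km = 1.2118×10⁶ m.
r_a = 931.3 + 2786 = 3717.3 km = 3.7173×10⁶ m.
Semi-major axis a = (r_p + r_a)/2 = 2464.6 km = 2.465×10⁶ m.
Vis-viva: v² = μ(2/r − 1/a) = 1.275×10¹² × (1.650×10⁻⁶ − 4.058×10⁻⁷) = 1.587×10⁶ m²/s².
v = 1260 m/s = 1.260 km/s.

v ≈ 1.260 km/s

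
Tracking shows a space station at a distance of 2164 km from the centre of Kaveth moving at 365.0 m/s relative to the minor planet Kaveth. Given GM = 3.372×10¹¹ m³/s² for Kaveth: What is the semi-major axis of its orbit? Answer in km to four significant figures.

a ≈ 1890 km

r = 2.164×10⁶ m.
Vis-viva rearranged: 1/a = 2/r − v²/μ = 9.242×10⁻⁷ − 3.951×10⁻⁷ = 5.291×10⁻⁷ m⁻¹.
a = 1.890×10⁶ m = 1889.9 km.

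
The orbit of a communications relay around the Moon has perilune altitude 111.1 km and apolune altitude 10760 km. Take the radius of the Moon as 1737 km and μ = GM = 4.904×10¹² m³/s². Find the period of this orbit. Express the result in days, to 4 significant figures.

r_p = 1737 + 111.1 = 1848.1 km = 1.8481×10⁶ m.
r_a = 1737 + 10760 = 12497 km = 1.2497×10⁷ m.
Semi-major axis a = (r_p + r_a)/2 = (1848.1 + 12497)/2 = 7172.6 km = 7.173×10⁶ m.
By Kepler's third law T = 2π√(a³/μ) = 2π × 8.674×10³ = 5.450×10⁴ s.
= 0.6308 days.

T ≈ 0.6308 days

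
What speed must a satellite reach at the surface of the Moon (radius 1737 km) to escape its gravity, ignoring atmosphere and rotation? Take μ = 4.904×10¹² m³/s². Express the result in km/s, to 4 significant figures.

v_esc ≈ 2.376 km/s

r = R = 1.737×10⁶ m.
Escape speed v_esc = √(2μ/r) = √(2 × 4.904×10¹² / 1.737×10⁶) = √(5.647×10⁶) = 2376 m/s.
= 2.376 km/s.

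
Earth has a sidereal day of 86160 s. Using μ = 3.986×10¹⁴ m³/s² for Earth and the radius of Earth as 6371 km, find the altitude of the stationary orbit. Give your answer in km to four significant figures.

h_sync ≈ 35790 km

A synchronous orbit has period T, so by Kepler's third law a = (μT²/4π²)^(1/3).
μT²/4π² = 3.986×10¹⁴ × (8.616×10⁴)² / 39.48 = 7.495×10²² m³.
a = 4.216×10⁷ m = 42163 km.
Altitude h = a − R = 42163 − 6371 = 35792 km.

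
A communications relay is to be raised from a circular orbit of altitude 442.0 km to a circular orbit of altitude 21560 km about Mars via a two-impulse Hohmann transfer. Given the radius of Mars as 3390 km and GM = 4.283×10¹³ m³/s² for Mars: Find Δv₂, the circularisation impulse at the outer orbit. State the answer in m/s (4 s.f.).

r₁ = 3390 + 442.0 = 3832.0 km = 3.8320×10⁶ m.
r₂ = 3390 + 21560 = 24950 km = 2.4950×10⁷ m.
Transfer ellipse a_t = (r₁ + r₂)/2 = 1.439×10⁷ m.
At r₁: circular v_c1 = √(μ/r₁) = 3343 m/s; transfer-periapsis v_p = √[μ(2/r₁ − 1/a_t)] = 4402 m/s.
At r₂: circular v_c2 = √(μ/r₂) = 1310 m/s; transfer-apoapsis v_a = √[μ(2/r₂ − 1/a_t)] = 676.1 m/s.
Δv₂ = v_c2 − v_a = 634.1 m/s.

Δv ≈ 634.1 m/s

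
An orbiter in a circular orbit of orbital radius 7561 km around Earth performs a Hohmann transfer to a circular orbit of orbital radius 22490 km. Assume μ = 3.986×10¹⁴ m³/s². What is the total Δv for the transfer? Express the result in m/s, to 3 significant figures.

Δv_total ≈ 2850 m/s

r₁ = 7561 km = 7.561×10⁶ m.
r₂ = 22490 km = 2.249×10⁷ m.
Transfer ellipse a_t = (r₁ + r₂)/2 = 1.503×10⁷ m.
At r₁: circular v_c1 = √(μ/r₁) = 7261 m/s; transfer-perigee v_p = √[μ(2/r₁ − 1/a_t)] = 8883 m/s.
Δv₁ = v_p − v_c1 = 1622 m/s.
At r₂: circular v_c2 = √(μ/r₂) = 4210 m/s; transfer-apogee v_a = √[μ(2/r₂ − 1/a_t)] = 2986 m/s.
Δv₂ = v_c2 − v_a = 1224 m/s.
Total Δv = Δv₁ + Δv₂ = 2846 m/s.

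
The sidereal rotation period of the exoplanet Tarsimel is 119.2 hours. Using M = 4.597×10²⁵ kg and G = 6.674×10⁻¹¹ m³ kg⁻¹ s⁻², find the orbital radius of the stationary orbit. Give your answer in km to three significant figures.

r_sync ≈ 2.43×10⁵ km

μ = GM = 6.674×10⁻¹¹ × 4.597×10²⁵ = 3.068×10¹⁵ m³/s².
T = 119.2 hours = 4.291×10⁵ s.
A synchronous orbit has period T, so by Kepler's third law a = (μT²/4π²)^(1/3).
μT²/4π² = 3.068×10¹⁵ × (4.291×10⁵)² / 39.48 = 1.431×10²⁵ m³.
a = 2.428×10⁸ m = 2.4278×10⁵ km.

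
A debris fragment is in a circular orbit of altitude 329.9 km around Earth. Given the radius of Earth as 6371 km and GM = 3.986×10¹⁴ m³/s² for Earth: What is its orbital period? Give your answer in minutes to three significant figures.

T ≈ 91.0 minutes

r = 6371 + 329.9 = 6700.9 km = 6.7009×10⁶ m.
Kepler's third law: T = 2π√(r³/μ) = 2π√((6.701×10⁶)³ / 3.986×10¹⁴).
r³/μ = 7.549×10⁵ s², so T = 2π × 8.688×10² = 5.459×10³ s.
Converting: 5.459×10³ s ÷ 60.00 = 90.98 minutes.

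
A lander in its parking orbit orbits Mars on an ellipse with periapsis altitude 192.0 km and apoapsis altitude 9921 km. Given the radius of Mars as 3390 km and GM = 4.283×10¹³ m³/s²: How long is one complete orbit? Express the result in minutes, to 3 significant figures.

T ≈ 393 minutes

r_p = 3390 + 192.0 = 3582.0 km = 3.5820×10⁶ m.
r_a = 3390 + 9921 = 13311 km = 1.3311×10⁷ m.
Semi-major axis a = (r_p + r_a)/2 = (3582.0 + 13311)/2 = 8446.5 km = 8.446×10⁶ m.
By Kepler's third law T = 2π√(a³/μ) = 2π × 3.751×10³ = 2.357×10⁴ s.
= 392.8 minutes.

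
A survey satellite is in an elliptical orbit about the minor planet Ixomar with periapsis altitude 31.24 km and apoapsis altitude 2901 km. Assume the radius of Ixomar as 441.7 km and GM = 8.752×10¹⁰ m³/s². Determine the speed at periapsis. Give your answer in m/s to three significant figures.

r_p = 441.7 + 31.24 = 472.94 km = 4.7294×10⁵ m.
r_a = 441.7 + 2901 = 3342.7 km = 3.3427×10⁶ m.
Semi-major axis a = (r_p + r_a)/2 = 1907.8 km = 1.908×10⁶ m.
Vis-viva: v² = μ(2/r − 1/a) = 8.752×10¹⁰ × (4.229×10⁻⁶ − 5.242×10⁻⁷) = 3.242×10⁵ m²/s².
v = 569.4 m/s.

v ≈ 569 m/s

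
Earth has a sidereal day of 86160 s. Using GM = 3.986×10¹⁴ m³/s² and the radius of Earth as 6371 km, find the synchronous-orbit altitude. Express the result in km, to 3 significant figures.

A synchronous orbit has period T, so by Kepler's third law a = (μT²/4π²)^(1/3).
μT²/4π² = 3.986×10¹⁴ × (8.616×10⁴)² / 39.48 = 7.495×10²² m³.
a = 4.216×10⁷ m = 42163 km.
Altitude h = a − R = 42163 − 6371 = 35792 km.

h_sync ≈ 35800 km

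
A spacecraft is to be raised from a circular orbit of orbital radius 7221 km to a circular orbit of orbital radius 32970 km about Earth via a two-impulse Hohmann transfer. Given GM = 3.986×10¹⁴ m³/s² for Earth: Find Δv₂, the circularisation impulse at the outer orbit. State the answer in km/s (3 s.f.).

r₁ = 7221 km = 7.221×10⁶ m.
r₂ = 32970 km = 3.297×10⁷ m.
Transfer ellipse a_t = (r₁ + r₂)/2 = 2.010×10⁷ m.
At r₁: circular v_c1 = √(μ/r₁) = 7430 m/s; transfer-perigee v_p = √[μ(2/r₁ − 1/a_t)] = 9517 m/s.
At r₂: circular v_c2 = √(μ/r₂) = 3477 m/s; transfer-apogee v_a = √[μ(2/r₂ − 1/a_t)] = 2084 m/s.
Δv₂ = v_c2 − v_a = 1393 m/s.
= 1.393 km/s.

Δv ≈ 1.39 km/s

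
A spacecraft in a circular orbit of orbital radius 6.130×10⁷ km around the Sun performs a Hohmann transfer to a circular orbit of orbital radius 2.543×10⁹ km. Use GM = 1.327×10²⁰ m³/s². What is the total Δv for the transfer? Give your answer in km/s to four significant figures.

Δv_total ≈ 24.15 km/s

r₁ = 6.130×10⁷ km = 6.130×10¹⁰ m.
r₂ = 2.543×10⁹ km = 2.543×10¹² m.
Transfer ellipse a_t = (r₁ + r₂)/2 = 1.302×10¹² m.
At r₁: circular v_c1 = √(μ/r₁) = 46530 m/s; transfer-perihelion v_p = √[μ(2/r₁ − 1/a_t)] = 65020 m/s.
Δv₁ = v_p − v_c1 = 18490 m/s.
At r₂: circular v_c2 = √(μ/r₂) = 7224 m/s; transfer-aphelion v_a = √[μ(2/r₂ − 1/a_t)] = 1567 m/s.
Δv₂ = v_c2 − v_a = 5656 m/s.
Total Δv = Δv₁ + Δv₂ = 24150 m/s = 24.15 km/s.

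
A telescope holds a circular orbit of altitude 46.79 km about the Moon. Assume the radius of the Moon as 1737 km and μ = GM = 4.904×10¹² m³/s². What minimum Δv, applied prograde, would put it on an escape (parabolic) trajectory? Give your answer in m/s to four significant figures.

r = 1737 + 46.79 = 1783.8 km = 1.7838×10⁶ m.
Circular speed v_c = √(μ/r) = 1658 m/s.
Escape speed v_esc = √(2μ/r) = √2 × v_c = 2345 m/s.
Δv = v_esc − v_c = 686.8 m/s.

Δv ≈ 686.8 m/s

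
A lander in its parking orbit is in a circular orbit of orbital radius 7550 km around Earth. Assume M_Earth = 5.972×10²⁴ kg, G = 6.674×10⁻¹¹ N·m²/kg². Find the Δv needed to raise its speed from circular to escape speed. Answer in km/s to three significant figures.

μ = GM = 6.674×10⁻¹¹ × 5.972×10²⁴ = 3.986×10¹⁴ m³/s².
r = 7550 km = 7.550×10⁶ m.
Circular speed v_c = √(μ/r) = 7266 m/s.
Escape speed v_esc = √(2μ/r) = √2 × v_c = 10280 m/s.
Δv = v_esc − v_c = 3010 m/s = 3.010 km/s.

Δv ≈ 3.01 km/s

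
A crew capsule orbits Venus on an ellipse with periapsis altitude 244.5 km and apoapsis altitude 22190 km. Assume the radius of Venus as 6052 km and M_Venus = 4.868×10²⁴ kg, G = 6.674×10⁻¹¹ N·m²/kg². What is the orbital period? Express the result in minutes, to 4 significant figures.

T ≈ 416.9 minutes

μ = GM = 6.674×10⁻¹¹ × 4.868×10²⁴ = 3.249×10¹⁴ m³/s².
r_p = 6052 + 244.5 = 6296.5 km = 6.2965×10⁶ m.
r_a = 6052 + 22190 = 28242 km = 2.8242×10⁷ m.
Semi-major axis a = (r_p + r_a)/2 = (6296.5 + 28242)/2 = 17269 km = 1.727×10⁷ m.
By Kepler's third law T = 2π√(a³/μ) = 2π × 3.981×10³ = 2.502×10⁴ s.
= 416.9 minutes.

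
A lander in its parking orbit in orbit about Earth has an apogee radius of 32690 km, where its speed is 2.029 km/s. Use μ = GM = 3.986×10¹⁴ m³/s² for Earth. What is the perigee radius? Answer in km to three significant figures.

r_a = 3.269×10⁷ m.
Specific energy ε = v²/2 − μ/r = -1.013×10⁷ J/kg, so a = −μ/(2ε) = 1.966×10⁷ m.
The apsides satisfy r_p + r_a = 2a, so the perigee radius is 2a − r_a = 6.639×10⁶ m = 6639.4 km.

perigee radius ≈ 6640 km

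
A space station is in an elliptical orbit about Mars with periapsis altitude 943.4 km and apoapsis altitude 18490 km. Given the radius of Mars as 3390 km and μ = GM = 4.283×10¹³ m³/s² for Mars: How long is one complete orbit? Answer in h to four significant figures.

T ≈ 12.65 h

r_p = 3390 + 943.4 = 4333.4 km = 4.3334×10⁶ m.
r_a = 3390 + 18490 = 21880 km = 2.1880×10⁷ m.
Semi-major axis a = (r_p + r_a)/2 = (4333.4 + 21880)/2 = 13107 km = 1.311×10⁷ m.
By Kepler's third law T = 2π√(a³/μ) = 2π × 7.250×10³ = 4.556×10⁴ s.
= 12.65 h.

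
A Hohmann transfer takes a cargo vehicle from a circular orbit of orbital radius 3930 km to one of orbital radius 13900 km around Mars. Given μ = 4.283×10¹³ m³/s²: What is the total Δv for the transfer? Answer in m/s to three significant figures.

r₁ = 3930 km = 3.930×10⁶ m.
r₂ = 13900 km = 1.390×10⁷ m.
Transfer ellipse a_t = (r₁ + r₂)/2 = 8.915×10⁶ m.
At r₁: circular v_c1 = √(μ/r₁) = 3301 m/s; transfer-periapsis v_p = √[μ(2/r₁ − 1/a_t)] = 4122 m/s.
Δv₁ = v_p − v_c1 = 820.9 m/s.
At r₂: circular v_c2 = √(μ/r₂) = 1755 m/s; transfer-apoapsis v_a = √[μ(2/r₂ − 1/a_t)] = 1165 m/s.
Δv₂ = v_c2 − v_a = 589.9 m/s.
Total Δv = Δv₁ + Δv₂ = 1411 m/s.

Δv_total ≈ 1410 m/s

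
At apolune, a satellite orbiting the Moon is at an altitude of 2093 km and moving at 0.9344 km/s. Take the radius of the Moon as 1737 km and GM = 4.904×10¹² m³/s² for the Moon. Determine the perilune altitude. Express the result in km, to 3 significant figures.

perilune altitude ≈ 244 km

r_a = 1737 + 2093 = 3830.0 km = 3.830×10⁶ m.
Specific energy ε = v²/2 − μ/r = -8.439×10⁵ J/kg, so a = −μ/(2ε) = 2.906×10⁶ m.
The apsides satisfy r_p + r_a = 2a, so the perilune radius is 2a − r_a = 1.981×10⁶ m = 1981.3 km.
Perilune altitude = 1981.3 − 1737 = 244.35 km.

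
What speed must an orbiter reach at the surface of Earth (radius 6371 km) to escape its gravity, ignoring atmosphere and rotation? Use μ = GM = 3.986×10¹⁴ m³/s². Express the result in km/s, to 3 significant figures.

v_esc ≈ 11.2 km/s

r = R = 6.371×10⁶ m.
Escape speed v_esc = √(2μ/r) = √(2 × 3.986×10¹⁴ / 6.371×10⁶) = √(1.251×10⁸) = 11190 m/s.
= 11.19 km/s.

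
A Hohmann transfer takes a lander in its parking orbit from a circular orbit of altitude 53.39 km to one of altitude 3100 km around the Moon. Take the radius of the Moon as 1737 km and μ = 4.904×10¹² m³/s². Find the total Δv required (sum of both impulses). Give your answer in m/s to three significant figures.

Δv_total ≈ 611 m/s

r₁ = 1737 + 53.39 = 1790.4 km = 1.7904×10⁶ m.
r₂ = 1737 + 3100 = 4837.0 km = 4.8370×10⁶ m.
Transfer ellipse a_t = (r₁ + r₂)/2 = 3.314×10⁶ m.
At r₁: circular v_c1 = √(μ/r₁) = 1655 m/s; transfer-perilune v_p = √[μ(2/r₁ − 1/a_t)] = 2000 m/s.
Δv₁ = v_p − v_c1 = 344.5 m/s.
At r₂: circular v_c2 = √(μ/r₂) = 1007 m/s; transfer-apolune v_a = √[μ(2/r₂ − 1/a_t)] = 740.1 m/s.
Δv₂ = v_c2 − v_a = 266.8 m/s.
Total Δv = Δv₁ + Δv₂ = 611.3 m/s.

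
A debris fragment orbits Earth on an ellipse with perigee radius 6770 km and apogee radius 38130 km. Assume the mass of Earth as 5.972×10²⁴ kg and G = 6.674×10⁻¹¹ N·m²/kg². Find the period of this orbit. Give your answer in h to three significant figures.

μ = GM = 6.674×10⁻¹¹ × 5.972×10²⁴ = 3.986×10¹⁴ m³/s².
Semi-major axis a = (r_p + r_a)/2 = (6770.0 + 38130)/2 = 22450 km = 2.245×10⁷ m.
By Kepler's third law T = 2π√(a³/μ) = 2π × 5.328×10³ = 3.348×10⁴ s.
= 9.299 h.

T ≈ 9.30 h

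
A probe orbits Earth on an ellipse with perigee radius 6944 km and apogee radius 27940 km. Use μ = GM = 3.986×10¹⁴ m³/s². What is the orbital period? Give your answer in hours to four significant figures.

T ≈ 6.368 hours

Semi-major axis a = (r_p + r_a)/2 = (6944.0 + 27940)/2 = 17442 km = 1.744×10⁷ m.
By Kepler's third law T = 2π√(a³/μ) = 2π × 3.649×10³ = 2.292×10⁴ s.
= 6.368 hours.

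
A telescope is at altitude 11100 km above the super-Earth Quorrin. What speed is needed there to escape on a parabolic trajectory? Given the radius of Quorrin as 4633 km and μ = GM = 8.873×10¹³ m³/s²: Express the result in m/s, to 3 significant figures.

v_esc ≈ 3360 m/s

r = 4633 + 11100 = 15733 km = 1.5733×10⁷ m.
Escape speed v_esc = √(2μ/r) = √(2 × 8.873×10¹³ / 1.573×10⁷) = √(1.128×10⁷) = 3358 m/s.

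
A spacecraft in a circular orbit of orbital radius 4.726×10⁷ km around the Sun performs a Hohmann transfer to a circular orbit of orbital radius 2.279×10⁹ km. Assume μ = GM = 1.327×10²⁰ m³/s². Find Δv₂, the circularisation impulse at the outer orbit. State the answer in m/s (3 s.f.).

r₁ = 4.726×10⁷ km = 4.726×10¹⁰ m.
r₂ = 2.279×10⁹ km = 2.279×10¹² m.
Transfer ellipse a_t = (r₁ + r₂)/2 = 1.163×10¹² m.
At r₁: circular v_c1 = √(μ/r₁) = 52990 m/s; transfer-perihelion v_p = √[μ(2/r₁ − 1/a_t)] = 74170 m/s.
At r₂: circular v_c2 = √(μ/r₂) = 7631 m/s; transfer-aphelion v_a = √[μ(2/r₂ − 1/a_t)] = 1538 m/s.
Δv₂ = v_c2 − v_a = 6093 m/s.

Δv ≈ 6090 m/s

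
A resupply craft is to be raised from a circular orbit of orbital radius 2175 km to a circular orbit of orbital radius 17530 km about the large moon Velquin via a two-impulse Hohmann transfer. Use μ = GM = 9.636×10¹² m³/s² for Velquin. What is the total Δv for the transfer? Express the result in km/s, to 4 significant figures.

r₁ = 2175 km = 2.175×10⁶ m.
r₂ = 17530 km = 1.753×10⁷ m.
Transfer ellipse a_t = (r₁ + r₂)/2 = 9.852×10⁶ m.
At r₁: circular v_c1 = √(μ/r₁) = 2105 m/s; transfer-periapsis v_p = √[μ(2/r₁ − 1/a_t)] = 2808 m/s.
Δv₁ = v_p − v_c1 = 702.8 m/s.
At r₂: circular v_c2 = √(μ/r₂) = 741.4 m/s; transfer-apoapsis v_a = √[μ(2/r₂ − 1/a_t)] = 348.3 m/s.
Δv₂ = v_c2 − v_a = 393.1 m/s.
Total Δv = Δv₁ + Δv₂ = 1096 m/s = 1.096 km/s.

Δv_total ≈ 1.096 km/s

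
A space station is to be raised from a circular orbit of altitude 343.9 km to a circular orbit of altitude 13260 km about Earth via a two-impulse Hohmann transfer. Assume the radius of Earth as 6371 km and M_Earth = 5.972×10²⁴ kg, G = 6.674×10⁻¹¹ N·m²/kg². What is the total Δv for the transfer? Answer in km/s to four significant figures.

Δv_total ≈ 2.990 km/s

μ = GM = 6.674×10⁻¹¹ × 5.972×10²⁴ = 3.986×10¹⁴ m³/s².
r₁ = 6371 + 343.9 = 6714.9 km = 6.7149×10⁶ m.
r₂ = 6371 + 13260 = 19631 km = 1.9631×10⁷ m.
Transfer ellipse a_t = (r₁ + r₂)/2 = 1.317×10⁷ m.
At r₁: circular v_c1 = √(μ/r₁) = 7704 m/s; transfer-perigee v_p = √[μ(2/r₁ − 1/a_t)] = 9405 m/s.
Δv₁ = v_p − v_c1 = 1701 m/s.
At r₂: circular v_c2 = √(μ/r₂) = 4506 m/s; transfer-apogee v_a = √[μ(2/r₂ − 1/a_t)] = 3217 m/s.
Δv₂ = v_c2 − v_a = 1289 m/s.
Total Δv = Δv₁ + Δv₂ = 2990 m/s = 2.990 km/s.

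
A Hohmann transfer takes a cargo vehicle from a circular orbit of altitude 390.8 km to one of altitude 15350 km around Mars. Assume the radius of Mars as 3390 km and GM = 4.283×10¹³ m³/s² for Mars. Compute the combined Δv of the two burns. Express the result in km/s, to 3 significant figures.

Δv_total ≈ 1.61 km/s

r₁ = 3390 + 390.8 = 3780.8 km = 3.7808×10⁶ m.
r₂ = 3390 + 15350 = 18740 km = 1.8740×10⁷ m.
Transfer ellipse a_t = (r₁ + r₂)/2 = 1.126×10⁷ m.
At r₁: circular v_c1 = √(μ/r₁) = 3366 m/s; transfer-periapsis v_p = √[μ(2/r₁ − 1/a_t)] = 4342 m/s.
Δv₁ = v_p − v_c1 = 976.2 m/s.
At r₂: circular v_c2 = √(μ/r₂) = 1512 m/s; transfer-apoapsis v_a = √[μ(2/r₂ − 1/a_t)] = 876.0 m/s.
Δv₂ = v_c2 − v_a = 635.8 m/s.
Total Δv = Δv₁ + Δv₂ = 1612 m/s = 1.612 km/s.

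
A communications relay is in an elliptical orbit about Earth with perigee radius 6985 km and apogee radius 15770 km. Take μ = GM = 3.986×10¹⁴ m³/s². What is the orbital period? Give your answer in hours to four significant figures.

Semi-major axis a = (r_p + r_a)/2 = (6985.0 + 15770)/2 = 11378 km = 1.138×10⁷ m.
By Kepler's third law T = 2π√(a³/μ) = 2π × 1.922×10³ = 1.208×10⁴ s.
= 3.355 hours.

T ≈ 3.355 hours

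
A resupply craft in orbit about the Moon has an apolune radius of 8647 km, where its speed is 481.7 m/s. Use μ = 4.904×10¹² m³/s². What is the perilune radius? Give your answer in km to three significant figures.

r_a = 8.647×10⁶ m.
Specific energy ε = v²/2 − μ/r = -4.511×10⁵ J/kg, so a = −μ/(2ε) = 5.435×10⁶ m.
The apsides satisfy r_p + r_a = 2a, so the perilune radius is 2a − r_a = 2.224×10⁶ m = 2223.8 km.

perilune radius ≈ 2220 km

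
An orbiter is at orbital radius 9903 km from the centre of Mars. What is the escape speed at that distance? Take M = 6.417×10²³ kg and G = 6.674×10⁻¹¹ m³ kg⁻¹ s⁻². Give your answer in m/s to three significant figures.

v_esc ≈ 2940 m/s

μ = GM = 6.674×10⁻¹¹ × 6.417×10²³ = 4.283×10¹³ m³/s².
r = 9903 km = 9.903×10⁶ m.
Escape speed v_esc = √(2μ/r) = √(2 × 4.283×10¹³ / 9.903×10⁶) = √(8.649×10⁶) = 2941 m/s.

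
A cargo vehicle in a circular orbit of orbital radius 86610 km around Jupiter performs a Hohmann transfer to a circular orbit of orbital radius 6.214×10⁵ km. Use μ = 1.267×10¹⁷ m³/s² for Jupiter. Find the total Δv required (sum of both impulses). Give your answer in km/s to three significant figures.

Δv_total ≈ 19.6 km/s

r₁ = 86610 km = 8.661×10⁷ m.
r₂ = 6.214×10⁵ km = 6.214×10⁸ m.
Transfer ellipse a_t = (r₁ + r₂)/2 = 3.540×10⁸ m.
At r₁: circular v_c1 = √(μ/r₁) = 38250 m/s; transfer-perijove v_p = √[μ(2/r₁ − 1/a_t)] = 50670 m/s.
Δv₁ = v_p − v_c1 = 12430 m/s.
At r₂: circular v_c2 = √(μ/r₂) = 14280 m/s; transfer-apojove v_a = √[μ(2/r₂ − 1/a_t)] = 7063 m/s.
Δv₂ = v_c2 − v_a = 7216 m/s.
Total Δv = Δv₁ + Δv₂ = 19640 m/s = 19.64 km/s.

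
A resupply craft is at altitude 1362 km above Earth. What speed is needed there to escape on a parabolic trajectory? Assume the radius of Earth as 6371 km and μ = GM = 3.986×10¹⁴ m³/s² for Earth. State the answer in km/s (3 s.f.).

r = 6371 + 1362 = 7733.0 km = 7.7330×10⁶ m.
Escape speed v_esc = √(2μ/r) = √(2 × 3.986×10¹⁴ / 7.733×10⁶) = √(1.031×10⁸) = 10150 m/s.
= 10.15 km/s.

v_esc ≈ 10.2 km/s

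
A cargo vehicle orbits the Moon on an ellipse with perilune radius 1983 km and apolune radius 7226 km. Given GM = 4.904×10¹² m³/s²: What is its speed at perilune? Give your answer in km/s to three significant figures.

v ≈ 1.97 km/s

Semi-major axis a = (r_p + r_a)/2 = 4604.5 km = 4.604×10⁶ m.
Vis-viva: v² = μ(2/r − 1/a) = 4.904×10¹² × (1.009×10⁻⁶ − 2.172×10⁻⁷) = 3.881×10⁶ m²/s².
v = 1970 m/s = 1.970 km/s.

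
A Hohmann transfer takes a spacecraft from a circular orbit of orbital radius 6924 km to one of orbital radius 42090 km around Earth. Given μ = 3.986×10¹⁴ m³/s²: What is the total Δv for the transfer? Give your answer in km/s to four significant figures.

r₁ = 6924 km = 6.924×10⁶ m.
r₂ = 42090 km = 4.209×10⁷ m.
Transfer ellipse a_t = (r₁ + r₂)/2 = 2.451×10⁷ m.
At r₁: circular v_c1 = √(μ/r₁) = 7587 m/s; transfer-perigee v_p = √[μ(2/r₁ − 1/a_t)] = 9943 m/s.
Δv₁ = v_p − v_c1 = 2356 m/s.
At r₂: circular v_c2 = √(μ/r₂) = 3077 m/s; transfer-apogee v_a = √[μ(2/r₂ − 1/a_t)] = 1636 m/s.
Δv₂ = v_c2 − v_a = 1442 m/s.
Total Δv = Δv₁ + Δv₂ = 3798 m/s = 3.798 km/s.

Δv_total ≈ 3.798 km/s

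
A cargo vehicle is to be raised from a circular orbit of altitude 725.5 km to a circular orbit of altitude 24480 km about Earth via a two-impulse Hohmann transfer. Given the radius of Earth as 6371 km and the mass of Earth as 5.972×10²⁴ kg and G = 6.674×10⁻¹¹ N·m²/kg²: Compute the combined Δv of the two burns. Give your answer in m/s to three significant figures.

Δv_total ≈ 3460 m/s

μ = GM = 6.674×10⁻¹¹ × 5.972×10²⁴ = 3.986×10¹⁴ m³/s².
r₁ = 6371 + 725.5 = 7096.5 km = 7.0965×10⁶ m.
r₂ = 6371 + 24480 = 30851 km = 3.0851×10⁷ m.
Transfer ellipse a_t = (r₁ + r₂)/2 = 1.897×10⁷ m.
At r₁: circular v_c1 = √(μ/r₁) = 7494 m/s; transfer-perigee v_p = √[μ(2/r₁ − 1/a_t)] = 9556 m/s.
Δv₁ = v_p − v_c1 = 2062 m/s.
At r₂: circular v_c2 = √(μ/r₂) = 3594 m/s; transfer-apogee v_a = √[μ(2/r₂ − 1/a_t)] = 2198 m/s.
Δv₂ = v_c2 − v_a = 1396 m/s.
Total Δv = Δv₁ + Δv₂ = 3458 m/s.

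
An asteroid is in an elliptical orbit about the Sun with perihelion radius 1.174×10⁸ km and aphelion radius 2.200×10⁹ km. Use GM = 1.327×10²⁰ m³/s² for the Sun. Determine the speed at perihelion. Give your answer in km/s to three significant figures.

v ≈ 46.3 km/s

Semi-major axis a = (r_p + r_a)/2 = 1.1587×10⁹ km = 1.159×10¹² m.
Vis-viva: v² = μ(2/r − 1/a) = 1.327×10²⁰ × (1.704×10⁻¹¹ − 8.630×10⁻¹³) = 2.146×10⁹ m²/s².
v = 46330 m/s = 46.33 km/s.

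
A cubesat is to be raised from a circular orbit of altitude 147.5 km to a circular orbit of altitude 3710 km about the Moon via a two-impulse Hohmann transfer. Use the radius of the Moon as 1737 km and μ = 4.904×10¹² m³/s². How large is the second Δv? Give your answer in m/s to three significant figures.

r₁ = 1737 + 147.5 = 1884.5 km = 1.8845×10⁶ m.
r₂ = 1737 + 3710 = 5447.0 km = 5.4470×10⁶ m.
Transfer ellipse a_t = (r₁ + r₂)/2 = 3.666×10⁶ m.
At r₁: circular v_c1 = √(μ/r₁) = 1613 m/s; transfer-perilune v_p = √[μ(2/r₁ − 1/a_t)] = 1966 m/s.
At r₂: circular v_c2 = √(μ/r₂) = 948.8 m/s; transfer-apolune v_a = √[μ(2/r₂ − 1/a_t)] = 680.3 m/s.
Δv₂ = v_c2 − v_a = 268.5 m/s.

Δv ≈ 269 m/s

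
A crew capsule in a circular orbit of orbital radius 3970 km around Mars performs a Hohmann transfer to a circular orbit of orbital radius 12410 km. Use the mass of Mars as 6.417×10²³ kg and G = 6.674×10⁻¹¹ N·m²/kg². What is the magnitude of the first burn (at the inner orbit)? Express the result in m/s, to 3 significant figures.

μ = GM = 6.674×10⁻¹¹ × 6.417×10²³ = 4.283×10¹³ m³/s².
r₁ = 3970 km = 3.970×10⁶ m.
r₂ = 12410 km = 1.241×10⁷ m.
Transfer ellipse a_t = (r₁ + r₂)/2 = 8.190×10⁶ m.
At r₁: circular v_c1 = √(μ/r₁) = 3284 m/s; transfer-periapsis v_p = √[μ(2/r₁ − 1/a_t)] = 4043 m/s.
Δv₁ = v_p − v_c1 = 758.6 m/s.

Δv ≈ 759 m/s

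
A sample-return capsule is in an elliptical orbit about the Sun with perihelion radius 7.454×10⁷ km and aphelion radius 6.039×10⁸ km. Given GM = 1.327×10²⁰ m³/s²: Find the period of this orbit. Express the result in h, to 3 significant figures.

Semi-major axis a = (r_p + r_a)/2 = (7.4540×10⁷ + 6.0390×10⁸)/2 = 3.3922×10⁸ km = 3.392×10¹¹ m.
By Kepler's third law T = 2π√(a³/μ) = 2π × 1.715×10⁷ = 1.078×10⁸ s.
= 29930 h.

T ≈ 29900 h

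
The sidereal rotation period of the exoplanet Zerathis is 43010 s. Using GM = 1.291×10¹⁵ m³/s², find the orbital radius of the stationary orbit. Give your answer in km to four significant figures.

A synchronous orbit has period T, so by Kepler's third law a = (μT²/4π²)^(1/3).
μT²/4π² = 1.291×10¹⁵ × (4.301×10⁴)² / 39.48 = 6.049×10²² m³.
a = 3.926×10⁷ m = 39256 km.

r_sync ≈ 39260 km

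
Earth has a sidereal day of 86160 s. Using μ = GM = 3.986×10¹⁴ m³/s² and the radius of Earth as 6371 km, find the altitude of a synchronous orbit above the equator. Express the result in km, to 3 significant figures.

h_sync ≈ 35800 km

A synchronous orbit has period T, so by Kepler's third law a = (μT²/4π²)^(1/3).
μT²/4π² = 3.986×10¹⁴ × (8.616×10⁴)² / 39.48 = 7.495×10²² m³.
a = 4.216×10⁷ m = 42163 km.
Altitude h = a − R = 42163 − 6371 = 35792 km.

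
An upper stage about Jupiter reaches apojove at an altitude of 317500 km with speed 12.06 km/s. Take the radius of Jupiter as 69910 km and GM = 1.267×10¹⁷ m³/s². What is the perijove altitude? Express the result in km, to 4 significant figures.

perijove altitude ≈ 40870 km

r_a = 69910 + 317500 = 3.8741×10⁵ km = 3.874×10⁸ m.
Specific energy ε = v²/2 − μ/r = -2.543×10⁸ J/kg, so a = −μ/(2ε) = 2.491×10⁸ m.
The apsides satisfy r_p + r_a = 2a, so the perijove radius is 2a − r_a = 1.108×10⁸ m = 1.1078×10⁵ km.
Perijove altitude = 1.1078×10⁵ − 69910 = 40868 km.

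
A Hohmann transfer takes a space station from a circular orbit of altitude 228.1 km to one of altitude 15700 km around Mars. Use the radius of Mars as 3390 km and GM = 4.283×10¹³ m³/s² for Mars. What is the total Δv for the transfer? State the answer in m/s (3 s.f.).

r₁ = 3390 + 228.1 = 3618.1 km = 3.6181×10⁶ m.
r₂ = 3390 + 15700 = 19090 km = 1.9090×10⁷ m.
Transfer ellipse a_t = (r₁ + r₂)/2 = 1.135×10⁷ m.
At r₁: circular v_c1 = √(μ/r₁) = 3441 m/s; transfer-periapsis v_p = √[μ(2/r₁ − 1/a_t)] = 4461 m/s.
Δv₁ = v_p − v_c1 = 1021 m/s.
At r₂: circular v_c2 = √(μ/r₂) = 1498 m/s; transfer-apoapsis v_a = √[μ(2/r₂ − 1/a_t)] = 845.5 m/s.
Δv₂ = v_c2 − v_a = 652.3 m/s.
Total Δv = Δv₁ + Δv₂ = 1673 m/s.

Δv_total ≈ 1670 m/s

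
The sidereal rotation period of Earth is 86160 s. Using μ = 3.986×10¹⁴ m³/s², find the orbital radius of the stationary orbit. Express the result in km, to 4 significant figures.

r_sync ≈ 42160 km

A synchronous orbit has period T, so by Kepler's third law a = (μT²/4π²)^(1/3).
μT²/4π² = 3.986×10¹⁴ × (8.616×10⁴)² / 39.48 = 7.495×10²² m³.
a = 4.216×10⁷ m = 42163 km.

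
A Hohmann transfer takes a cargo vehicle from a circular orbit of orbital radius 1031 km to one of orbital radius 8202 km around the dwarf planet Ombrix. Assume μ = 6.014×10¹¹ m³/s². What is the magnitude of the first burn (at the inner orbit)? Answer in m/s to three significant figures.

Δv ≈ 254 m/s

r₁ = 1031 km = 1.031×10⁶ m.
r₂ = 8202 km = 8.202×10⁶ m.
Transfer ellipse a_t = (r₁ + r₂)/2 = 4.616×10⁶ m.
At r₁: circular v_c1 = √(μ/r₁) = 763.8 m/s; transfer-periapsis v_p = √[μ(2/r₁ − 1/a_t)] = 1018 m/s.
Δv₁ = v_p − v_c1 = 254.3 m/s.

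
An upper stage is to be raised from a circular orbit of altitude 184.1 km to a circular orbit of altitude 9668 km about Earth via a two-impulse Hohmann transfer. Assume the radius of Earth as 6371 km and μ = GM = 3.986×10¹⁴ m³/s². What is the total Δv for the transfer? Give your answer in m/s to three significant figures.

r₁ = 6371 + 184.1 = 6555.1 km = 6.5551×10⁶ m.
r₂ = 6371 + 9668 = 16039 km = 1.6039×10⁷ m.
Transfer ellipse a_t = (r₁ + r₂)/2 = 1.130×10⁷ m.
At r₁: circular v_c1 = √(μ/r₁) = 7798 m/s; transfer-perigee v_p = √[μ(2/r₁ − 1/a_t)] = 9291 m/s.
Δv₁ = v_p − v_c1 = 1494 m/s.
At r₂: circular v_c2 = √(μ/r₂) = 4985 m/s; transfer-apogee v_a = √[μ(2/r₂ − 1/a_t)] = 3797 m/s.
Δv₂ = v_c2 − v_a = 1188 m/s.
Total Δv = Δv₁ + Δv₂ = 2681 m/s.

Δv_total ≈ 2680 m/s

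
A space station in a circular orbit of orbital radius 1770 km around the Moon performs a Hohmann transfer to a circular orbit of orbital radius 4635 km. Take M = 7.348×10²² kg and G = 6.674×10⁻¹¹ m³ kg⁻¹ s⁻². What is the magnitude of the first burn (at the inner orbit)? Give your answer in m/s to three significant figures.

Δv ≈ 338 m/s

μ = GM = 6.674×10⁻¹¹ × 7.348×10²² = 4.904×10¹² m³/s².
r₁ = 1770 km = 1.770×10⁶ m.
r₂ = 4635 km = 4.635×10⁶ m.
Transfer ellipse a_t = (r₁ + r₂)/2 = 3.202×10⁶ m.
At r₁: circular v_c1 = √(μ/r₁) = 1665 m/s; transfer-perilune v_p = √[μ(2/r₁ − 1/a_t)] = 2002 m/s.
Δv₁ = v_p − v_c1 = 338.0 m/s.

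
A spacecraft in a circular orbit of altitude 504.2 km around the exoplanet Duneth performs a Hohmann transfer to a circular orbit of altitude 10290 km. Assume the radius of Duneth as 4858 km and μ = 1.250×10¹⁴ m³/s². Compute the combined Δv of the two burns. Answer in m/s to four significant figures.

Δv_total ≈ 1835 m/s

r₁ = 4858 + 504.2 = 5362.2 km = 5.3622×10⁶ m.
r₂ = 4858 + 10290 = 15148 km = 1.5148×10⁷ m.
Transfer ellipse a_t = (r₁ + r₂)/2 = 1.026×10⁷ m.
At r₁: circular v_c1 = √(μ/r₁) = 4828 m/s; transfer-periapsis v_p = √[μ(2/r₁ − 1/a_t)] = 5868 m/s.
Δv₁ = v_p − v_c1 = 1040 m/s.
At r₂: circular v_c2 = √(μ/r₂) = 2873 m/s; transfer-apoapsis v_a = √[μ(2/r₂ − 1/a_t)] = 2077 m/s.
Δv₂ = v_c2 − v_a = 795.4 m/s.
Total Δv = Δv₁ + Δv₂ = 1835 m/s.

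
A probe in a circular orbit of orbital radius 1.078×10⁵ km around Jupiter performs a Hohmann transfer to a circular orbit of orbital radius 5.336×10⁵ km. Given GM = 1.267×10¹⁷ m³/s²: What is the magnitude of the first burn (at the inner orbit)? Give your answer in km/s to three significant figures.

Δv ≈ 9.94 km/s

r₁ = 1.078×10⁵ km = 1.078×10⁸ m.
r₂ = 5.336×10⁵ km = 5.336×10⁸ m.
Transfer ellipse a_t = (r₁ + r₂)/2 = 3.207×10⁸ m.
At r₁: circular v_c1 = √(μ/r₁) = 34280 m/s; transfer-perijove v_p = √[μ(2/r₁ − 1/a_t)] = 44220 m/s.
Δv₁ = v_p − v_c1 = 9939 m/s.
= 9.939 km/s.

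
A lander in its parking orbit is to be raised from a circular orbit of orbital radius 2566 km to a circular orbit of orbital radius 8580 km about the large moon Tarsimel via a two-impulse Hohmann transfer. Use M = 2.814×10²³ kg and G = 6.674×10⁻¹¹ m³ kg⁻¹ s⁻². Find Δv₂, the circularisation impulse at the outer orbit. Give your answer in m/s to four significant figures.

Δv ≈ 475.6 m/s

μ = GM = 6.674×10⁻¹¹ × 2.814×10²³ = 1.878×10¹³ m³/s².
r₁ = 2566 km = 2.566×10⁶ m.
r₂ = 8580 km = 8.580×10⁶ m.
Transfer ellipse a_t = (r₁ + r₂)/2 = 5.573×10⁶ m.
At r₁: circular v_c1 = √(μ/r₁) = 2705 m/s; transfer-periapsis v_p = √[μ(2/r₁ − 1/a_t)] = 3357 m/s.
At r₂: circular v_c2 = √(μ/r₂) = 1479 m/s; transfer-apoapsis v_a = √[μ(2/r₂ − 1/a_t)] = 1004 m/s.
Δv₂ = v_c2 − v_a = 475.6 m/s.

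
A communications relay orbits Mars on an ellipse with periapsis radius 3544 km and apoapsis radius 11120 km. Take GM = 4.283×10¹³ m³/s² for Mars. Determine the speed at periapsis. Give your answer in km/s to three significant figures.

Semi-major axis a = (r_p + r_a)/2 = 7332.0 km = 7.332×10⁶ m.
Vis-viva: v² = μ(2/r − 1/a) = 4.283×10¹³ × (5.643×10⁻⁷ − 1.364×10⁻⁷) = 1.833×10⁷ m²/s².
v = 4281 m/s = 4.281 km/s.

v ≈ 4.28 km/s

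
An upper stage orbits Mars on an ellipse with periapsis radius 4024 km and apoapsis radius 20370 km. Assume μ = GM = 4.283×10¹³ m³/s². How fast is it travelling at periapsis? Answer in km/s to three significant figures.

v ≈ 4.22 km/s

Semi-major axis a = (r_p + r_a)/2 = 12197 km = 1.220×10⁷ m.
Vis-viva: v² = μ(2/r − 1/a) = 4.283×10¹³ × (4.970×10⁻⁷ − 8.199×10⁻⁸) = 1.778×10⁷ m²/s².
v = 4216 m/s = 4.216 km/s.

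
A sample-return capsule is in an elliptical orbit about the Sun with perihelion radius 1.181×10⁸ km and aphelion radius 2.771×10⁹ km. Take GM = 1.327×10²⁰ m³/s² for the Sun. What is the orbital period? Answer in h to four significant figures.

Semi-major axis a = (r_p + r_a)/2 = (1.1810×10⁸ + 2.7710×10⁹)/2 = 1.4446×10⁹ km = 1.445×10¹² m.
By Kepler's third law T = 2π√(a³/μ) = 2π × 1.507×10⁸ = 9.470×10⁸ s.
= 2.631×10⁵ h.

T ≈ 263100 h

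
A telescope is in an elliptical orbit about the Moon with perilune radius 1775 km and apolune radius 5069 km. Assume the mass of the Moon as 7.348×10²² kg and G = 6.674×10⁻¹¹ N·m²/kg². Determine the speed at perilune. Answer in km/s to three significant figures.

μ = GM = 6.674×10⁻¹¹ × 7.348×10²² = 4.904×10¹² m³/s².
Semi-major axis a = (r_p + r_a)/2 = 3422.0 km = 3.422×10⁶ m.
Vis-viva: v² = μ(2/r − 1/a) = 4.904×10¹² × (1.127×10⁻⁶ − 2.922×10⁻⁷) = 4.093×10⁶ m²/s².
v = 2023 m/s = 2.023 km/s.

v ≈ 2.02 km/s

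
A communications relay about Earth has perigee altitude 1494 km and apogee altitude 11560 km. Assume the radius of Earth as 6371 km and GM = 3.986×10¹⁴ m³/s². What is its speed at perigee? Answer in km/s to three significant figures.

v ≈ 8.39 km/s

r_p = 6371 + 1494 = 7865.0 km = 7.8650×10⁶ m.
r_a = 6371 + 11560 = 17931 km = 1.7931×10⁷ m.
Semi-major axis a = (r_p + r_a)/2 = 12898 km = 1.290×10⁷ m.
Vis-viva: v² = μ(2/r − 1/a) = 3.986×10¹⁴ × (2.543×10⁻⁷ − 7.753×10⁻⁸) = 7.046×10⁷ m²/s².
v = 8394 m/s = 8.394 km/s.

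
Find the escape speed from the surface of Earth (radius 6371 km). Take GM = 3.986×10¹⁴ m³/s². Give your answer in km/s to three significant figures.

r = R = 6.371×10⁶ m.
Escape speed v_esc = √(2μ/r) = √(2 × 3.986×10¹⁴ / 6.371×10⁶) = √(1.251×10⁸) = 11190 m/s.
= 11.19 km/s.

v_esc ≈ 11.2 km/s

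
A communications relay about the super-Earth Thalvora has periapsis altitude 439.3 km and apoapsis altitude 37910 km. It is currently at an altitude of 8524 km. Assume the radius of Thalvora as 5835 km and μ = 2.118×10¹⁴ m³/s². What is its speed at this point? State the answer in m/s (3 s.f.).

r_p = 5835 + 439.3 = 6274.3 km = 6.2743×10⁶ m.
r_a = 5835 + 37910 = 43745 km = 4.3745×10⁷ m.
r = 5835 + 8524 = 14359 km = 1.436×10⁷ m.
Semi-major axis a = (r_p + r_a)/2 = 25010 km = 2.501×10⁷ m.
Vis-viva: v² = μ(2/r − 1/a) = 2.118×10¹⁴ × (1.393×10⁻⁷ − 3.998×10⁻⁸) = 2.103×10⁷ m²/s².
v = 4586 m/s.

v ≈ 4590 m/s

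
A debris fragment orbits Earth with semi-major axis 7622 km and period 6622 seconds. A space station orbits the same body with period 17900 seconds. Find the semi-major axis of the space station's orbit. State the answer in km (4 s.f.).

a₂ ≈ 14790 km

Kepler's third law: a³ ∝ T², so a₂ = a₁ (T₂/T₁)^(2/3).
T₂/T₁ = 2.703, (T₂/T₁)^(2/3) = 1.940.
a₂ = 7622 × 1.940 = 14790 km.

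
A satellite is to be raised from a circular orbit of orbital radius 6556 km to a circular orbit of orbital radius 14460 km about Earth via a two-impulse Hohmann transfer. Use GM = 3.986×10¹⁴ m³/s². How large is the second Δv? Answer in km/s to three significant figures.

Δv ≈ 1.10 km/s

r₁ = 6556 km = 6.556×10⁶ m.
r₂ = 14460 km = 1.446×10⁷ m.
Transfer ellipse a_t = (r₁ + r₂)/2 = 1.051×10⁷ m.
At r₁: circular v_c1 = √(μ/r₁) = 7797 m/s; transfer-perigee v_p = √[μ(2/r₁ − 1/a_t)] = 9147 m/s.
At r₂: circular v_c2 = √(μ/r₂) = 5250 m/s; transfer-apogee v_a = √[μ(2/r₂ − 1/a_t)] = 4147 m/s.
Δv₂ = v_c2 − v_a = 1103 m/s.
= 1.103 km/s.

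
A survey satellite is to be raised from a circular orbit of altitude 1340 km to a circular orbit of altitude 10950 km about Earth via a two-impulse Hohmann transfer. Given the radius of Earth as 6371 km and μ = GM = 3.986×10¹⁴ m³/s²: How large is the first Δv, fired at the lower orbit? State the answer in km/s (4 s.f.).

Δv ≈ 1.268 km/s

r₁ = 6371 + 1340 = 7711.0 km = 7.7110×10⁶ m.
r₂ = 6371 + 10950 = 17321 km = 1.7321×10⁷ m.
Transfer ellipse a_t = (r₁ + r₂)/2 = 1.252×10⁷ m.
At r₁: circular v_c1 = √(μ/r₁) = 7190 m/s; transfer-perigee v_p = √[μ(2/r₁ − 1/a_t)] = 8458 m/s.
Δv₁ = v_p − v_c1 = 1268 m/s.
= 1.268 km/s.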